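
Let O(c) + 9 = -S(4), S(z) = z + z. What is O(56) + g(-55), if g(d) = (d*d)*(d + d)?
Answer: -332767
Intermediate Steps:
g(d) = 2*d³ (g(d) = d²*(2*d) = 2*d³)
S(z) = 2*z
O(c) = -17 (O(c) = -9 - 2*4 = -9 - 1*8 = -9 - 8 = -17)
O(56) + g(-55) = -17 + 2*(-55)³ = -17 + 2*(-166375) = -17 - 332750 = -332767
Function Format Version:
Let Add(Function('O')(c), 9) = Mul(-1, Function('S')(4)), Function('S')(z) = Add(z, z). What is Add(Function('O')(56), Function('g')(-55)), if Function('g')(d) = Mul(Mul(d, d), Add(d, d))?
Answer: -332767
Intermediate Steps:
Function('g')(d) = Mul(2, Pow(d, 3)) (Function('g')(d) = Mul(Pow(d, 2), Mul(2, d)) = Mul(2, Pow(d, 3)))
Function('S')(z) = Mul(2, z)
Function('O')(c) = -17 (Function('O')(c) = Add(-9, Mul(-1, Mul(2, 4))) = Add(-9, Mul(-1, 8)) = Add(-9, -8) = -17)
Add(Function('O')(56), Function('g')(-55)) = Add(-17, Mul(2, Pow(-55, 3))) = Add(-17, Mul(2, -166375)) = Add(-17, -332750) = -332767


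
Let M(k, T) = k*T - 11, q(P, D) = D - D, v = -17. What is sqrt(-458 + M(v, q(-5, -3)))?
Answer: I*sqrt(469) ≈ 21.656*I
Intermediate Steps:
q(P, D) = 0
M(k, T) = -11 + T*k (M(k, T) = T*k - 11 = -11 + T*k)
sqrt(-458 + M(v, q(-5, -3))) = sqrt(-458 + (-11 + 0*(-17))) = sqrt(-458 + (-11 + 0)) = sqrt(-458 - 11) = sqrt(-469) = I*sqrt(469)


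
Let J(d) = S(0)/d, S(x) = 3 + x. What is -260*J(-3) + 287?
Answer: 547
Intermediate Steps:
J(d) = 3/d (J(d) = (3 + 0)/d = 3/d)
-260*J(-3) + 287 = -780/(-3) + 287 = -780*(-1)/3 + 287 = -260*(-1) + 287 = 260 + 287 = 547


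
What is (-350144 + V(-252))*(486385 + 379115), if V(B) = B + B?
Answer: -303485844000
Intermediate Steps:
V(B) = 2*B
(-350144 + V(-252))*(486385 + 379115) = (-350144 + 2*(-252))*(486385 + 379115) = (-350144 - 504)*865500 = -350648*865500 = -303485844000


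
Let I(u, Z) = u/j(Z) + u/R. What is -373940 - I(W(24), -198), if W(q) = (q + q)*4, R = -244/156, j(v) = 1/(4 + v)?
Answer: -20530724/61 ≈ -3.3657e+5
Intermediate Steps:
R = -61/39 (R = -244*1/156 = -61/39 ≈ -1.5641)
W(q) = 8*q (W(q) = (2*q)*4 = 8*q)
I(u, Z) = -39*u/61 + u*(4 + Z) (I(u, Z) = u/(1/(4 + Z)) + u/(-61/39) = u*(4 + Z) + u*(-39/61) = u*(4 + Z) - 39*u/61 = -39*u/61 + u*(4 + Z))
-373940 - I(W(24), -198) = -373940 - 8*24*(205 + 61*(-198))/61 = -373940 - 192*(205 - 12078)/61 = -373940 - 192*(-11873)/61 = -373940 - 1*(-2279616/61) = -373940 + 2279616/61 = -20530724/61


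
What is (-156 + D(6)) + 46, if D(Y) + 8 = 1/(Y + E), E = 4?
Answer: -1179/10 ≈ -117.90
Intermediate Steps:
D(Y) = -8 + 1/(4 + Y) (D(Y) = -8 + 1/(Y + 4) = -8 + 1/(4 + Y))
(-156 + D(6)) + 46 = (-156 + (-31 - 8*6)/(4 + 6)) + 46 = (-156 + (-31 - 48)/10) + 46 = (-156 + (⅒)*(-79)) + 46 = (-156 - 79/10) + 46 = -1639/10 + 46 = -1179/10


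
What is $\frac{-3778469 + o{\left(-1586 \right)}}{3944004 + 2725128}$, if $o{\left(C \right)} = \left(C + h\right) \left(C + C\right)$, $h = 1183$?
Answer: $- \frac{2500153}{6669132} \approx -0.37488$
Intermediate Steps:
$o{\left(C \right)} = 2 C \left(1183 + C\right)$ ($o{\left(C \right)} = \left(C + 1183\right) \left(C + C\right) = \left(1183 + C\right) 2 C = 2 C \left(1183 + C\right)$)
$\frac{-3778469 + o{\left(-1586 \right)}}{3944004 + 2725128} = \frac{-3778469 + 2 \left(-1586\right) \left(1183 - 1586\right)}{3944004 + 2725128} = \frac{-3778469 + 2 \left(-1586\right) \left(-403\right)}{6669132} = \left(-3778469 + 1278316\right) \frac{1}{6669132} = \left(-2500153\right) \frac{1}{6669132} = - \frac{2500153}{6669132}$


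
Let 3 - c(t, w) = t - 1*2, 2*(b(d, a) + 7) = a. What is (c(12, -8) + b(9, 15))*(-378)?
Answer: 2457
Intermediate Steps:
b(d, a) = -7 + a/2
c(t, w) = 5 - t (c(t, w) = 3 - (t - 1*2) = 3 - (t - 2) = 3 - (-2 + t) = 3 + (2 - t) = 5 - t)
(c(12, -8) + b(9, 15))*(-378) = ((5 - 1*12) + (-7 + (½)*15))*(-378) = ((5 - 12) + (-7 + 15/2))*(-378) = (-7 + ½)*(-378) = -13/2*(-378) = 2457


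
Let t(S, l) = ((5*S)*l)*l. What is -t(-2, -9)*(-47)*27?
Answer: -1027890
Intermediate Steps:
t(S, l) = 5*S*l² (t(S, l) = (5*S*l)*l = 5*S*l²)
-t(-2, -9)*(-47)*27 = -(5*(-2)*(-9)²)*(-47)*27 = -(5*(-2)*81)*(-47)*27 = -(-810*(-47))*27 = -38070*27 = -1*1027890 = -1027890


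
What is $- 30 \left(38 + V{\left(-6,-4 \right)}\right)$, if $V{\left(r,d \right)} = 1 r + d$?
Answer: $-840$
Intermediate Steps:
$V{\left(r,d \right)} = d + r$ ($V{\left(r,d \right)} = r + d = d + r$)
$- 30 \left(38 + V{\left(-6,-4 \right)}\right) = - 30 \left(38 - 10\right) = \left(-30\right) 28 = -840$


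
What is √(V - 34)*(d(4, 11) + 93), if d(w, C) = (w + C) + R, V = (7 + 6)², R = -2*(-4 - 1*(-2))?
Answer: 336*√15 ≈ 1301.3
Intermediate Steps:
R = 4 (R = -2*(-4 + 2) = -2*(-2) = 4)
V = 169 (V = 13² = 169)
d(w, C) = 4 + C + w (d(w, C) = (w + C) + 4 = (C + w) + 4 = 4 + C + w)
√(V - 34)*(d(4, 11) + 93) = √(169 - 34)*((4 + 11 + 4) + 93) = √135*(19 + 93) = (3*√15)*112 = 336*√15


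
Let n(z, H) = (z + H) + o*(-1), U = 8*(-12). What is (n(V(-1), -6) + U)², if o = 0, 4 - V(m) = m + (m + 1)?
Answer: 9409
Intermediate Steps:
V(m) = 3 - 2*m (V(m) = 4 - (m + (m + 1)) = 4 - (m + (1 + m)) = 4 - (1 + 2*m) = 4 + (-1 - 2*m) = 3 - 2*m)
U = -96
n(z, H) = H + z (n(z, H) = (z + H) + 0*(-1) = (H + z) + 0 = H + z)
(n(V(-1), -6) + U)² = ((-6 + (3 - 2*(-1))) - 96)² = ((-6 + (3 + 2)) - 96)² = ((-6 + 5) - 96)² = (-1 - 96)² = (-97)² = 9409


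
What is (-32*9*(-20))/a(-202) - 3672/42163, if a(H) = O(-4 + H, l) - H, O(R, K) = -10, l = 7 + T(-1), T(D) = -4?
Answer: 1261218/42163 ≈ 29.913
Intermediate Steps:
l = 3 (l = 7 - 4 = 3)
a(H) = -10 - H
(-32*9*(-20))/a(-202) - 3672/42163 = (-32*9*(-20))/(-10 - 1*(-202)) - 3672/42163 = (-288*(-20))/(-10 + 202) - 3672*1/42163 = 5760/192 - 3672/42163 = 5760*(1/192) - 3672/42163 = 30 - 3672/42163 = 1261218/42163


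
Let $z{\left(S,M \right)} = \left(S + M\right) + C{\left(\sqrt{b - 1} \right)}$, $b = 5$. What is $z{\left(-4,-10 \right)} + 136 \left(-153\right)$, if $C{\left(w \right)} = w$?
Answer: $-20820$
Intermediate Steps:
$z{\left(S,M \right)} = 2 + M + S$ ($z{\left(S,M \right)} = \left(S + M\right) + \sqrt{5 - 1} = \left(M + S\right) + \sqrt{4} = \left(M + S\right) + 2 = 2 + M + S$)
$z{\left(-4,-10 \right)} + 136 \left(-153\right) = \left(2 - 10 - 4\right) + 136 \left(-153\right) = -12 - 20808 = -20820$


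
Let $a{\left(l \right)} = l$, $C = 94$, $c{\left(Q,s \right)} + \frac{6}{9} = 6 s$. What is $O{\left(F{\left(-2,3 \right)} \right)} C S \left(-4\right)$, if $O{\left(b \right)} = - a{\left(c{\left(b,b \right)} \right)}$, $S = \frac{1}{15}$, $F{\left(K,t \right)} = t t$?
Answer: $\frac{12032}{9} \approx 1336.9$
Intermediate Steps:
$F{\left(K,t \right)} = t^{2}$
$S = \frac{1}{15} \approx 0.066667$
$c{\left(Q,s \right)} = - \frac{2}{3} + 6 s$
$O{\left(b \right)} = \frac{2}{3} - 6 b$ ($O{\left(b \right)} = - (- \frac{2}{3} + 6 b) = \frac{2}{3} - 6 b$)
$O{\left(F{\left(-2,3 \right)} \right)} C S \left(-4\right) = \left(\frac{2}{3} - 6 \cdot 3^{2}\right) 94 \cdot \frac{1}{15} \left(-4\right) = \left(\frac{2}{3} - 54\right) 94 \left(- \frac{4}{15}\right) = \left(- \frac{160}{3}\right) 94 \left(- \frac{4}{15}\right) = \left(- \frac{15040}{3}\right) \left(- \frac{4}{15}\right) = \frac{12032}{9}$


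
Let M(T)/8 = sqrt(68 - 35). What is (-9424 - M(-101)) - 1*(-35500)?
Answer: 26076 - 8*sqrt(33) ≈ 26030.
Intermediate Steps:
M(T) = 8*sqrt(33) (M(T) = 8*sqrt(68 - 35) = 8*sqrt(33))
(-9424 - M(-101)) - 1*(-35500) = (-9424 - 8*sqrt(33)) - 1*(-35500) = (-9424 - 8*sqrt(33)) + 35500 = 26076 - 8*sqrt(33)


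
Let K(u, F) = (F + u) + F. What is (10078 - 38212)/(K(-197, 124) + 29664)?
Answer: -9378/9905 ≈ -0.94679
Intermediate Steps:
K(u, F) = u + 2*F
(10078 - 38212)/(K(-197, 124) + 29664) = (10078 - 38212)/((-197 + 2*124) + 29664) = -28134/((-197 + 248) + 29664) = -28134/(51 + 29664) = -28134/29715 = -28134*1/29715 = -9378/9905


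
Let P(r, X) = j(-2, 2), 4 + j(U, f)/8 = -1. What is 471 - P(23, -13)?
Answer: 511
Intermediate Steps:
j(U, f) = -40 (j(U, f) = -32 + 8*(-1) = -32 - 8 = -40)
P(r, X) = -40
471 - P(23, -13) = 471 - 1*(-40) = 471 + 40 = 511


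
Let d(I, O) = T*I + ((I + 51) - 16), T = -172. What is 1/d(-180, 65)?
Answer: 1/30815 ≈ 3.2452e-5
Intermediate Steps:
d(I, O) = 35 - 171*I (d(I, O) = -172*I + ((I + 51) - 16) = -172*I + ((51 + I) - 16) = -172*I + (35 + I) = 35 - 171*I)
1/d(-180, 65) = 1/(35 - 171*(-180)) = 1/(35 + 30780) = 1/30815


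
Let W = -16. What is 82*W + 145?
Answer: -1167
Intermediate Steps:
82*W + 145 = 82*(-16) + 145 = -1312 + 145 = -1167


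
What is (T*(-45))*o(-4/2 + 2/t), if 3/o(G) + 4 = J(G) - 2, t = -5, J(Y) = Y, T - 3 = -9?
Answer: -675/7 ≈ -96.429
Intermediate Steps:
T = -6 (T = 3 - 9 = -6)
o(G) = 3/(-6 + G) (o(G) = 3/(-4 + (G - 2)) = 3/(-4 + (-2 + G)) = 3/(-6 + G))
(T*(-45))*o(-4/2 + 2/t) = (-6*(-45))*(3/(-6 + (-4/2 + 2/(-5)))) = 270*(3/(-6 + (-4*1/2 + 2*(-1/5)))) = 270*(3/(-6 + (-2 - 2/5))) = 270*(3/(-6 - 12/5)) = 270*(3/(-42/5)) = 270*(3*(-5/42)) = 270*(-5/14) = -675/7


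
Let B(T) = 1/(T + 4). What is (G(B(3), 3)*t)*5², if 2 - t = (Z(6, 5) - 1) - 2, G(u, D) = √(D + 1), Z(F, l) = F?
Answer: -50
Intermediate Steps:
B(T) = 1/(4 + T)
G(u, D) = √(1 + D)
t = -1 (t = 2 - ((6 - 1) - 2) = 2 - (5 - 2) = 2 - 1*3 = 2 - 3 = -1)
(G(B(3), 3)*t)*5² = (√(1 + 3)*(-1))*5² = (√4*(-1))*25 = (2*(-1))*25 = -2*25 = -50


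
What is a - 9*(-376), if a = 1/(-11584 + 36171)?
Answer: 83202409/24587 ≈ 3384.0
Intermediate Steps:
a = 1/24587 ≈ 4.0672e-5
a - 9*(-376) = 1/24587 - 9*(-376) = 1/24587 + 3384 = 83202409/24587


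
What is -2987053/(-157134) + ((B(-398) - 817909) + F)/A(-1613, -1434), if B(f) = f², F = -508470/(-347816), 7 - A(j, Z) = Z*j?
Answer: 121958003372929121/6320798286142452 ≈ 19.295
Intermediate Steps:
A(j, Z) = 7 - Z*j
F = 254235/173908 (F = -508470*(-1/347816) = 254235/173908 ≈ 1.4619)
-2987053/(-157134) + ((B(-398) - 817909) + F)/A(-1613, -1434) = -2987053/(-157134) + (((-398)² - 817909) + 254235/173908)/(7 - 1*(-1434)*(-1613)) = -2987053*(-1/157134) + ((158404 - 817909) + 254235/173908)/(7 - 2313042) = 2987053/157134 + (-659505 + 254235/173908)/(-2313035) = 2987053/157134 - 114692941305/173908*(-1/2313035) = 2987053/157134 + 22938588261/80451058156 = 121958003372929121/6320798286142452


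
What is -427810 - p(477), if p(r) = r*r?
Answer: -655339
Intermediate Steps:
p(r) = r²
-427810 - p(477) = -427810 - 1*477² = -427810 - 1*227529 = -427810 - 227529 = -655339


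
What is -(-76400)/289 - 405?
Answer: -40645/289 ≈ -140.64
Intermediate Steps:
-(-76400)/289 - 405 = -400*(-191/289) - 405 = 76400/289 - 405 = -40645/289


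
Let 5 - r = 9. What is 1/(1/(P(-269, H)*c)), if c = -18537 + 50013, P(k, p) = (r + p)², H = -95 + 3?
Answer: 290082816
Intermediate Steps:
r = -4 (r = 5 - 1*9 = 5 - 9 = -4)
H = -92
P(k, p) = (-4 + p)²
c = 31476
1/(1/(P(-269, H)*c)) = 1/(1/((-4 - 92)²*31476)) = 1/((1/31476)/(-96)²) = 1/((1/31476)/9216) = 1/((1/9216)*(1/31476)) = 1/(1/290082816) = 290082816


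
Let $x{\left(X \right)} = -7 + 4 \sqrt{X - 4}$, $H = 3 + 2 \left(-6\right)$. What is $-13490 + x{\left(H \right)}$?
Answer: $-13497 + 4 i \sqrt{13} \approx -13497.0 + 14.422 i$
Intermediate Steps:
$H = -9$ ($H = 3 - 12 = -9$)
$x{\left(X \right)} = -7 + 4 \sqrt{-4 + X}$
$-13490 + x{\left(H \right)} = -13490 - \left(7 - 4 \sqrt{-4 - 9}\right) = -13490 - \left(7 - 4 \sqrt{-13}\right) = -13490 - \left(7 - 4 i \sqrt{13}\right) = -13497 + 4 i \sqrt{13}$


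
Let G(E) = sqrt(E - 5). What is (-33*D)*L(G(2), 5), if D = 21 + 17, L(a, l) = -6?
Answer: 7524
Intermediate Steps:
G(E) = sqrt(-5 + E)
D = 38
(-33*D)*L(G(2), 5) = -33*38*(-6) = -1254*(-6) = 7524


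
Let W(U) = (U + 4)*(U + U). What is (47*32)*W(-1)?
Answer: -9024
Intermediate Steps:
W(U) = 2*U*(4 + U) (W(U) = (4 + U)*(2*U) = 2*U*(4 + U))
(47*32)*W(-1) = (47*32)*(2*(-1)*(4 - 1)) = 1504*(2*(-1)*3) = 1504*(-6) = -9024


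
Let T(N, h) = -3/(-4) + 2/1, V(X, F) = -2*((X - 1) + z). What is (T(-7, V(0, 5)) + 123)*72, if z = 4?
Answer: 9054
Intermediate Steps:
V(X, F) = -6 - 2*X (V(X, F) = -2*((X - 1) + 4) = -2*((-1 + X) + 4) = -2*(3 + X) = -6 - 2*X)
T(N, h) = 11/4 (T(N, h) = -3*(-¼) + 2*1 = ¾ + 2 = 11/4)
(T(-7, V(0, 5)) + 123)*72 = (11/4 + 123)*72 = (503/4)*72 = 9054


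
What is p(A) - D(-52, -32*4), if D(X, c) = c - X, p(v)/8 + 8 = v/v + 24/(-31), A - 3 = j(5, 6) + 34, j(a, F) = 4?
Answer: 428/31 ≈ 13.806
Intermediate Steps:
A = 41 (A = 3 + (4 + 34) = 3 + 38 = 41)
p(v) = -1928/31 (p(v) = -64 + 8*(v/v + 24/(-31)) = -64 + 8*(1 + 24*(-1/31)) = -64 + 8*(1 - 24/31) = -64 + 8*(7/31) = -64 + 56/31 = -1928/31)
p(A) - D(-52, -32*4) = -1928/31 - (-32*4 - 1*(-52)) = -1928/31 - (-128 + 52) = -1928/31 - 1*(-76) = -1928/31 + 76 = 428/31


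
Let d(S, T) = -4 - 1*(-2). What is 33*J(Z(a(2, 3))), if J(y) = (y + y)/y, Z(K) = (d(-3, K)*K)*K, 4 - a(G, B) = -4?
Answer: 66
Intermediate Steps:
d(S, T) = -2 (d(S, T) = -4 + 2 = -2)
a(G, B) = 8 (a(G, B) = 4 - 1*(-4) = 4 + 4 = 8)
Z(K) = -2*K**2 (Z(K) = (-2*K)*K = -2*K**2)
J(y) = 2 (J(y) = (2*y)/y = 2)
33*J(Z(a(2, 3))) = 33*2 = 66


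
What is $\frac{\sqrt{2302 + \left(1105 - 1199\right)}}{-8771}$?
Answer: $- \frac{4 \sqrt{138}}{8771} \approx -0.0053574$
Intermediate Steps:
$\frac{\sqrt{2302 + \left(1105 - 1199\right)}}{-8771} = \sqrt{2302 - 94} \left(- \frac{1}{8771}\right) = \sqrt{2208} \left(- \frac{1}{8771}\right) = 4 \sqrt{138} \left(- \frac{1}{8771}\right) = - \frac{4 \sqrt{138}}{8771}$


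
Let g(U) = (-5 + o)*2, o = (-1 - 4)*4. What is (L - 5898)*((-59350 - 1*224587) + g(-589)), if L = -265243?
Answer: 77000519167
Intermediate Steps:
o = -20 (o = -5*4 = -20)
g(U) = -50 (g(U) = (-5 - 20)*2 = -25*2 = -50)
(L - 5898)*((-59350 - 1*224587) + g(-589)) = (-265243 - 5898)*((-59350 - 1*224587) - 50) = -271141*((-59350 - 224587) - 50) = -271141*(-283937 - 50) = -271141*(-283987) = 77000519167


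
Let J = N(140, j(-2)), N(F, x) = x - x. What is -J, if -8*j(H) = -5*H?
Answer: 0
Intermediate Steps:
j(H) = 5*H/8 (j(H) = -(-5)*H/8 = 5*H/8)
N(F, x) = 0
J = 0
-J = -1*0 = 0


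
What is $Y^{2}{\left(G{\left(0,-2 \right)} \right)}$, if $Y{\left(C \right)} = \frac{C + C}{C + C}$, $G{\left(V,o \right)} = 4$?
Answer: $1$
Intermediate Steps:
$Y{\left(C \right)} = 1$ ($Y{\left(C \right)} = \frac{2 C}{2 C} = 2 C \frac{1}{2 C} = 1$)
$Y^{2}{\left(G{\left(0,-2 \right)} \right)} = 1^{2} = 1$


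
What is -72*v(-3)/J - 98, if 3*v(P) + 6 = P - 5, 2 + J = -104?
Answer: -5362/53 ≈ -101.17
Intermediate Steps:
J = -106 (J = -2 - 104 = -106)
v(P) = -11/3 + P/3 (v(P) = -2 + (P - 5)/3 = -2 + (-5 + P)/3 = -2 + (-5/3 + P/3) = -11/3 + P/3)
-72*v(-3)/J - 98 = -72*(-11/3 + (⅓)*(-3))/(-106) - 98 = -72*(-11/3 - 1)*(-1)/106 - 98 = -(-336)*(-1)/106 - 98 = -72*7/159 - 98 = -168/53 - 98 = -5362/53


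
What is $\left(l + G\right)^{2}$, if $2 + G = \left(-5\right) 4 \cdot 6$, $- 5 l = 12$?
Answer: $\frac{386884}{25} \approx 15475.0$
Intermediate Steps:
$l = - \frac{12}{5}$ ($l = \left(- \frac{1}{5}\right) 12 = - \frac{12}{5} \approx -2.4$)
$G = -122$ ($G = -2 + \left(-5\right) 4 \cdot 6 = -2 - 120 = -122$)
$\left(l + G\right)^{2} = \left(- \frac{12}{5} - 122\right)^{2} = \left(- \frac{622}{5}\right)^{2} = \frac{386884}{25}$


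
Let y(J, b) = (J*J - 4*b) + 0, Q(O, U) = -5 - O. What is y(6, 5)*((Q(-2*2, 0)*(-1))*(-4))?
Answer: -64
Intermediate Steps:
y(J, b) = J² - 4*b (y(J, b) = (J² - 4*b) + 0 = J² - 4*b)
y(6, 5)*((Q(-2*2, 0)*(-1))*(-4)) = (6² - 4*5)*(((-5 - (-2)*2)*(-1))*(-4)) = (36 - 20)*(((-5 - 1*(-4))*(-1))*(-4)) = 16*(((-5 + 4)*(-1))*(-4)) = 16*(-1*(-1)*(-4)) = 16*(1*(-4)) = 16*(-4) = -64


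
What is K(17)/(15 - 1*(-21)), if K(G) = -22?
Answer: -11/18 ≈ -0.61111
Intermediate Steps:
K(17)/(15 - 1*(-21)) = -22/(15 - 1*(-21)) = -22/(15 + 21) = -22/36 = -22*1/36 = -11/18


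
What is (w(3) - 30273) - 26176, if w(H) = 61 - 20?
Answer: -56408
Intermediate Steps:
w(H) = 41
(w(3) - 30273) - 26176 = (41 - 30273) - 26176 = -30232 - 26176 = -56408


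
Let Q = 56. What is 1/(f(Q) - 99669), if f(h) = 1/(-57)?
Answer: -57/5681134 ≈ -1.0033e-5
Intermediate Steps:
f(h) = -1/57
1/(f(Q) - 99669) = 1/(-1/57 - 99669) = 1/(-5681134/57) = -57/5681134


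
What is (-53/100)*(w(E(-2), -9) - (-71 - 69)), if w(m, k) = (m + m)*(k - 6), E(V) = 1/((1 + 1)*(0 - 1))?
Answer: -1643/20 ≈ -82.150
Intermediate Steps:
E(V) = -½ (E(V) = 1/(2*(-1)) = 1/(-2) = -½)
w(m, k) = 2*m*(-6 + k) (w(m, k) = (2*m)*(-6 + k) = 2*m*(-6 + k))
(-53/100)*(w(E(-2), -9) - (-71 - 69)) = (-53/100)*(2*(-½)*(-6 - 9) - (-71 - 69)) = (-53*1/100)*(2*(-½)*(-15) - 1*(-140)) = -53*(15 + 140)/100 = -53/100*155 = -1643/20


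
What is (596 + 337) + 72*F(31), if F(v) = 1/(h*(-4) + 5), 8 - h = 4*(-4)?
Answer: 84831/91 ≈ 932.21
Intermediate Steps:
h = 24 (h = 8 - 4*(-4) = 8 - 1*(-16) = 8 + 16 = 24)
F(v) = -1/91 (F(v) = 1/(24*(-4) + 5) = 1/(-96 + 5) = 1/(-91) = -1/91)
(596 + 337) + 72*F(31) = (596 + 337) + 72*(-1/91) = 933 - 72/91 = 84831/91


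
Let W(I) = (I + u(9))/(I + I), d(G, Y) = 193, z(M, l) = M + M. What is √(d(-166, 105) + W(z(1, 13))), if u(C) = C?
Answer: 3*√87/2 ≈ 13.991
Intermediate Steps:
z(M, l) = 2*M
W(I) = (9 + I)/(2*I) (W(I) = (I + 9)/(I + I) = (9 + I)/((2*I)) = (9 + I)*(1/(2*I)) = (9 + I)/(2*I))
√(d(-166, 105) + W(z(1, 13))) = √(193 + (9 + 2*1)/(2*((2*1)))) = √(193 + (½)*(9 + 2)/2) = √(193 + (½)*(½)*11) = √(193 + 11/4) = √(783/4) = 3*√87/2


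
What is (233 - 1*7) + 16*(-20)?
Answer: -94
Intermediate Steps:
(233 - 1*7) + 16*(-20) = (233 - 7) - 320 = 226 - 320 = -94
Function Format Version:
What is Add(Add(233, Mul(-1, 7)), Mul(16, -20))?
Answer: -94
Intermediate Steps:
Add(Add(233, Mul(-1, 7)), Mul(16, -20)) = Add(Add(233, -7), -320) = Add(226, -320) = -94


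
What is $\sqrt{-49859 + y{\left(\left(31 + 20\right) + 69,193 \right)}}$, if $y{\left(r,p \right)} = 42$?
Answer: $i \sqrt{49817} \approx 223.2 i$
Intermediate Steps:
$\sqrt{-49859 + y{\left(\left(31 + 20\right) + 69,193 \right)}} = \sqrt{-49859 + 42} = \sqrt{-49817} = i \sqrt{49817}$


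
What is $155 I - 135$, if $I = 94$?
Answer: $14435$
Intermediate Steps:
$155 I - 135 = 155 \cdot 94 - 135 = 14570 - 135 = 14435$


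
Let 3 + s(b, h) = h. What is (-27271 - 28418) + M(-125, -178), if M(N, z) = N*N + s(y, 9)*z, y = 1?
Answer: -41132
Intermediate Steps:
s(b, h) = -3 + h
M(N, z) = N**2 + 6*z (M(N, z) = N*N + (-3 + 9)*z = N**2 + 6*z)
(-27271 - 28418) + M(-125, -178) = (-27271 - 28418) + ((-125)**2 + 6*(-178)) = -55689 + (15625 - 1068) = -55689 + 14557 = -41132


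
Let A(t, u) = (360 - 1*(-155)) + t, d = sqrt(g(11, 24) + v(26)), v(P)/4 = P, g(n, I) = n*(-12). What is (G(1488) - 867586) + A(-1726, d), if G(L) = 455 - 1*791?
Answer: -869133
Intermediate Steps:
g(n, I) = -12*n
v(P) = 4*P
G(L) = -336 (G(L) = 455 - 791 = -336)
d = 2*I*sqrt(7) (d = sqrt(-12*11 + 4*26) = sqrt(-132 + 104) = sqrt(-28) = 2*I*sqrt(7) ≈ 5.2915*I)
A(t, u) = 515 + t (A(t, u) = (360 + 155) + t = 515 + t)
(G(1488) - 867586) + A(-1726, d) = (-336 - 867586) + (515 - 1726) = -867922 - 1211 = -869133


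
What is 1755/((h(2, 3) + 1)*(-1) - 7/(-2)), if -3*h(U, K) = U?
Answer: 10530/19 ≈ 554.21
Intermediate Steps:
h(U, K) = -U/3
1755/((h(2, 3) + 1)*(-1) - 7/(-2)) = 1755/((-1/3*2 + 1)*(-1) - 7/(-2)) = 1755/((-2/3 + 1)*(-1) - 7*(-1/2)) = 1755/((1/3)*(-1) + 7/2) = 1755/(-1/3 + 7/2) = 1755/(19/6) = (6/19)*1755 = 10530/19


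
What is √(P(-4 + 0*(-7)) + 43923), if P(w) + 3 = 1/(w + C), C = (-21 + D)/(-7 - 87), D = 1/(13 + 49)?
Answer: 2*√5319603578553/22011 ≈ 209.57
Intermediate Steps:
D = 1/62 ≈ 0.016129
C = 1301/5828 (C = (-21 + 1/62)/(-7 - 87) = -1301/62/(-94) = -1301/62*(-1/94) = 1301/5828 ≈ 0.22323)
P(w) = -3 + 1/(1301/5828 + w) (P(w) = -3 + 1/(w + 1301/5828) = -3 + 1/(1301/5828 + w))
√(P(-4 + 0*(-7)) + 43923) = √((1925 - 17484*(-4 + 0*(-7)))/(1301 + 5828*(-4 + 0*(-7))) + 43923) = √((1925 - 17484*(-4 + 0))/(1301 + 5828*(-4 + 0)) + 43923) = √((1925 - 17484*(-4))/(1301 + 5828*(-4)) + 43923) = √((1925 + 69936)/(1301 - 23312) + 43923) = √(71861/(-22011) + 43923) = √(-1/22011*71861 + 43923) = √(-71861/22011 + 43923) = √(966717292/22011) = 2*√5319603578553/22011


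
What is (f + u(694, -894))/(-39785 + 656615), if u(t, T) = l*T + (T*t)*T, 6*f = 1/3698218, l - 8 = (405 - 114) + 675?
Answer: 2457683440478525/2737406170728 ≈ 897.81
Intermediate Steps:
l = 974 (l = 8 + ((405 - 114) + 675) = 8 + (291 + 675) = 8 + 966 = 974)
f = 1/22189308 (f = (1/6)/3698218 = (1/6)*(1/3698218) = 1/22189308 ≈ 4.5067e-8)
u(t, T) = 974*T + t*T**2 (u(t, T) = 974*T + (T*t)*T = 974*T + t*T**2)
(f + u(694, -894))/(-39785 + 656615) = (1/22189308 - 894*(974 - 894*694))/(-39785 + 656615) = (1/22189308 - 894*(974 - 620436))/616830 = (1/22189308 - 894*(-619462))*(1/616830) = (1/22189308 + 553799028)*(1/616830) = (12288417202392625/22189308)*(1/616830) = 2457683440478525/2737406170728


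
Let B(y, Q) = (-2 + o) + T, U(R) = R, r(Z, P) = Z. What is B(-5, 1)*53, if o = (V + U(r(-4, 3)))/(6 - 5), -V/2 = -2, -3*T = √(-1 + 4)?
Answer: -106 - 53*√3/3 ≈ -136.60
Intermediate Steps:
T = -√3/3 (T = -√(-1 + 4)/3 = -√3/3 ≈ -0.57735)
V = 4 (V = -2*(-2) = 4)
o = 0 (o = (4 - 4)/(6 - 5) = 0/1 = 0*1 = 0)
B(y, Q) = -2 - √3/3 (B(y, Q) = (-2 + 0) - √3/3 = -2 - √3/3)
B(-5, 1)*53 = (-2 - √3/3)*53 = -106 - 53*√3/3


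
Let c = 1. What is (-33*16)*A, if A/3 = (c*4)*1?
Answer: -6336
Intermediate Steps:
A = 12 (A = 3*((1*4)*1) = 3*(4*1) = 3*4 = 12)
(-33*16)*A = -33*16*12 = -528*12 = -6336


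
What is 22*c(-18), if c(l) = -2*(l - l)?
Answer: 0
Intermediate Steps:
c(l) = 0 (c(l) = -2*0 = 0)
22*c(-18) = 22*0 = 0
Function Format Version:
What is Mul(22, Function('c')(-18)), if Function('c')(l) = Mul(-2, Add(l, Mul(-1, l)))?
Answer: 0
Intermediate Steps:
Function('c')(l) = 0 (Function('c')(l) = Mul(-2, 0) = 0)
Mul(22, Function('c')(-18)) = Mul(22, 0) = 0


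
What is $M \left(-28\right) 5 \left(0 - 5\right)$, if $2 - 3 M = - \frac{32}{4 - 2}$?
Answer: $4200$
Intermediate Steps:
$M = 6$ ($M = \frac{2}{3} - \frac{\left(-32\right) \frac{1}{4 - 2}}{3} = \frac{2}{3} - \frac{\left(-32\right) \frac{1}{2}}{3} = \frac{2}{3} - - \frac{16}{3} = \frac{2}{3} + \frac{16}{3} = 6$)
$M \left(-28\right) 5 \left(0 - 5\right) = 6 \left(-28\right) 5 \left(0 - 5\right) = - 168 \cdot 5 \left(-5\right) = \left(-168\right) \left(-25\right) = 4200$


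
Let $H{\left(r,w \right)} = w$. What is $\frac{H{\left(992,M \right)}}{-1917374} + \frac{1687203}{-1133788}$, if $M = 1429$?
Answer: $- \frac{1618309673987}{1086947816356} \approx -1.4889$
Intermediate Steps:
$\frac{H{\left(992,M \right)}}{-1917374} + \frac{1687203}{-1133788} = \frac{1429}{-1917374} + \frac{1687203}{-1133788} = 1429 \left(- \frac{1}{1917374}\right) + 1687203 \left(- \frac{1}{1133788}\right) = - \frac{1429}{1917374} - \frac{1687203}{1133788} = - \frac{1618309673987}{1086947816356}$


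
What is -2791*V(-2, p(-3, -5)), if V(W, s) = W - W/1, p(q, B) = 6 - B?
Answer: 0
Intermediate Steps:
V(W, s) = 0 (V(W, s) = W - W = 0)
-2791*V(-2, p(-3, -5)) = -2791*0 = 0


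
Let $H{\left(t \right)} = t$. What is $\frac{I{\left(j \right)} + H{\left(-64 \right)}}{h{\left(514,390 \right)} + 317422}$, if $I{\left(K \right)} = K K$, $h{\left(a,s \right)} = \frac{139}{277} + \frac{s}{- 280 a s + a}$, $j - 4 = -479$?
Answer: $\frac{1753458796104771}{2467568763480704} \approx 0.7106$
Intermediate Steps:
$j = -475$ ($j = 4 - 479 = -475$)
$h{\left(a,s \right)} = \frac{139}{277} + \frac{s}{a - 280 a s}$ ($h{\left(a,s \right)} = 139 \cdot \frac{1}{277} + \frac{s}{- 280 a s + a} = \frac{139}{277} + \frac{s}{a - 280 a s}$)
$I{\left(K \right)} = K^{2}$
$\frac{I{\left(j \right)} + H{\left(-64 \right)}}{h{\left(514,390 \right)} + 317422} = \frac{\left(-475\right)^{2} - 64}{\frac{\left(-277\right) 390 - 71446 + 38920 \cdot 514 \cdot 390}{277 \cdot 514 \left(-1 + 280 \cdot 390\right)} + 317422} = \frac{225625 - 64}{\frac{1}{277} \cdot \frac{1}{514} \frac{1}{-1 + 109200} \left(-108030 - 71446 + 7801903200\right) + 317422} = \frac{225561}{\frac{1}{277} \cdot \frac{1}{514} \cdot \frac{1}{109199} \cdot 7801723724 + 317422} = \frac{225561}{\frac{3900861862}{7773767611} + 317422} = \frac{225561}{\frac{2467568763480704}{7773767611}} = 225561 \cdot \frac{7773767611}{2467568763480704} = \frac{1753458796104771}{2467568763480704}$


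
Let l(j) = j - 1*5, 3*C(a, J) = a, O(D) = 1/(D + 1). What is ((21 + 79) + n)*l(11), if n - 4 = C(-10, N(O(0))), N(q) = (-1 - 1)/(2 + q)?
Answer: 604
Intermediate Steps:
O(D) = 1/(1 + D)
N(q) = -2/(2 + q)
C(a, J) = a/3
l(j) = -5 + j (l(j) = j - 5 = -5 + j)
n = ⅔ (n = 4 + (⅓)*(-10) = 4 - 10/3 = ⅔ ≈ 0.66667)
((21 + 79) + n)*l(11) = ((21 + 79) + ⅔)*(-5 + 11) = (100 + ⅔)*6 = (302/3)*6 = 604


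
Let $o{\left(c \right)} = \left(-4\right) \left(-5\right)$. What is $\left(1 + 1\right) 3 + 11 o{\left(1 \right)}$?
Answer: $226$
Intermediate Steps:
$o{\left(c \right)} = 20$
$\left(1 + 1\right) 3 + 11 o{\left(1 \right)} = \left(1 + 1\right) 3 + 11 \cdot 20 = 2 \cdot 3 + 220 = 6 + 220 = 226$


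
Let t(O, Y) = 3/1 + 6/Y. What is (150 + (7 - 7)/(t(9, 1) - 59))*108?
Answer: 16200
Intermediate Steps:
t(O, Y) = 3 + 6/Y (t(O, Y) = 3*1 + 6/Y = 3 + 6/Y)
(150 + (7 - 7)/(t(9, 1) - 59))*108 = (150 + (7 - 7)/((3 + 6/1) - 59))*108 = (150 + 0/((3 + 6*1) - 59))*108 = (150 + 0/((3 + 6) - 59))*108 = (150 + 0/(9 - 59))*108 = (150 + 0/(-50))*108 = (150 + 0*(-1/50))*108 = (150 + 0)*108 = 150*108 = 16200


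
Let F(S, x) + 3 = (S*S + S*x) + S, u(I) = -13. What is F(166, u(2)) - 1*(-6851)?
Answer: 32412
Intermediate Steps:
F(S, x) = -3 + S + S² + S*x (F(S, x) = -3 + ((S*S + S*x) + S) = -3 + ((S² + S*x) + S) = -3 + (S + S² + S*x) = -3 + S + S² + S*x)
F(166, u(2)) - 1*(-6851) = (-3 + 166 + 166² + 166*(-13)) - 1*(-6851) = (-3 + 166 + 27556 - 2158) + 6851 = 25561 + 6851 = 32412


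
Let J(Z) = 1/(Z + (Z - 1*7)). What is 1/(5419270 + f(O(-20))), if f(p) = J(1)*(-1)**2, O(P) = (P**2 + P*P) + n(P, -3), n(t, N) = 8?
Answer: 5/27096349 ≈ 1.8453e-7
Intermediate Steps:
J(Z) = 1/(-7 + 2*Z) (J(Z) = 1/(Z + (Z - 7)) = 1/(Z + (-7 + Z)) = 1/(-7 + 2*Z))
O(P) = 8 + 2*P**2 (O(P) = (P**2 + P*P) + 8 = (P**2 + P**2) + 8 = 2*P**2 + 8 = 8 + 2*P**2)
f(p) = -1/5 (f(p) = (-1)**2/(-7 + 2*1) = 1/(-7 + 2) = 1/(-5) = -1/5*1 = -1/5)
1/(5419270 + f(O(-20))) = 1/(5419270 - 1/5) = 1/(27096349/5) = 5/27096349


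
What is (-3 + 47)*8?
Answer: 352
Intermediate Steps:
(-3 + 47)*8 = 44*8 = 352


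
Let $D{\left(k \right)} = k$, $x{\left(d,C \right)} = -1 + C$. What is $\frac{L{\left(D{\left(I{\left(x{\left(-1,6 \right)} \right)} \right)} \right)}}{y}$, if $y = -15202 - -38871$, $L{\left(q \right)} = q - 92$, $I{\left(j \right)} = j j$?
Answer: $- \frac{67}{23669} \approx -0.0028307$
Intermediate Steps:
$I{\left(j \right)} = j^{2}$
$L{\left(q \right)} = -92 + q$
$y = 23669$ ($y = -15202 + 38871 = 23669$)
$\frac{L{\left(D{\left(I{\left(x{\left(-1,6 \right)} \right)} \right)} \right)}}{y} = \frac{-92 + \left(-1 + 6\right)^{2}}{23669} = \left(-92 + 5^{2}\right) \frac{1}{23669} = \left(-92 + 25\right) \frac{1}{23669} = \left(-67\right) \frac{1}{23669} = - \frac{67}{23669}$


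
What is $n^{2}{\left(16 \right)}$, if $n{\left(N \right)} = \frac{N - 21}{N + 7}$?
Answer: $\frac{25}{529} \approx 0.047259$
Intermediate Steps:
$n{\left(N \right)} = \frac{-21 + N}{7 + N}$
$n^{2}{\left(16 \right)} = \left(\frac{-21 + 16}{7 + 16}\right)^{2} = \left(\frac{1}{23} \left(-5\right)\right)^{2} = \left(- \frac{5}{23}\right)^{2} = \frac{25}{529}$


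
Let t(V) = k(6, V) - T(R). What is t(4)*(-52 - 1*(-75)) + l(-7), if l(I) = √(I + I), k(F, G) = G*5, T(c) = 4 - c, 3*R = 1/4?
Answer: 4439/12 + I*√14 ≈ 369.92 + 3.7417*I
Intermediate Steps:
R = 1/12 (R = (⅓)/4 = (⅓)*(¼) = 1/12 ≈ 0.083333)
k(F, G) = 5*G
l(I) = √2*√I (l(I) = √(2*I) = √2*√I)
t(V) = -47/12 + 5*V (t(V) = 5*V - (4 - 1*1/12) = 5*V - (4 - 1/12) = 5*V - 1*47/12 = 5*V - 47/12 = -47/12 + 5*V)
t(4)*(-52 - 1*(-75)) + l(-7) = (-47/12 + 5*4)*(-52 - 1*(-75)) + √2*√(-7) = (-47/12 + 20)*(-52 + 75) + √2*(I*√7) = (193/12)*23 + I*√14 = 4439/12 + I*√14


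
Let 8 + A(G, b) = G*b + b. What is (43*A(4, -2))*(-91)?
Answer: 70434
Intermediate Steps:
A(G, b) = -8 + b + G*b (A(G, b) = -8 + (G*b + b) = -8 + (b + G*b) = -8 + b + G*b)
(43*A(4, -2))*(-91) = (43*(-8 - 2 + 4*(-2)))*(-91) = (43*(-8 - 2 - 8))*(-91) = (43*(-18))*(-91) = -774*(-91) = 70434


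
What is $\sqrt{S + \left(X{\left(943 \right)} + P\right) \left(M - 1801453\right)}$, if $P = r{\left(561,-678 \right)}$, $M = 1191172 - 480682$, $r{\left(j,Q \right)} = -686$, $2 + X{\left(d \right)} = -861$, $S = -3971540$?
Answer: $11 \sqrt{13933307} \approx 41060.0$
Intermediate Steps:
$X{\left(d \right)} = -863$ ($X{\left(d \right)} = -2 - 861 = -863$)
$M = 710490$ ($M = 1191172 - 480682 = 710490$)
$P = -686$
$\sqrt{S + \left(X{\left(943 \right)} + P\right) \left(M - 1801453\right)} = \sqrt{-3971540 + \left(-863 - 686\right) \left(710490 - 1801453\right)} = \sqrt{-3971540 - -1689901687} = \sqrt{-3971540 + 1689901687} = \sqrt{1685930147} = 11 \sqrt{13933307}$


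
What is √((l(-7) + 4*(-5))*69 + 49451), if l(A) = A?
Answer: 2*√11897 ≈ 218.15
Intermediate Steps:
√((l(-7) + 4*(-5))*69 + 49451) = √((-7 + 4*(-5))*69 + 49451) = √((-7 - 20)*69 + 49451) = √(-27*69 + 49451) = √(-1863 + 49451) = √47588 = 2*√11897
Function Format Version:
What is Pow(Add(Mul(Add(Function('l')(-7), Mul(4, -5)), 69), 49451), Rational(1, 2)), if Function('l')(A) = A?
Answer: Mul(2, Pow(11897, Rational(1, 2))) ≈ 218.15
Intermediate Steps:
Pow(Add(Mul(Add(Function('l')(-7), Mul(4, -5)), 69), 49451), Rational(1, 2)) = Pow(Add(Mul(Add(-7, Mul(4, -5)), 69), 49451), Rational(1, 2)) = Pow(Add(Mul(Add(-7, -20), 69), 49451), Rational(1, 2)) = Pow(Add(Mul(-27, 69), 49451), Rational(1, 2)) = Pow(Add(-1863, 49451), Rational(1, 2)) = Pow(47588, Rational(1, 2)) = Mul(2, Pow(11897, Rational(1, 2)))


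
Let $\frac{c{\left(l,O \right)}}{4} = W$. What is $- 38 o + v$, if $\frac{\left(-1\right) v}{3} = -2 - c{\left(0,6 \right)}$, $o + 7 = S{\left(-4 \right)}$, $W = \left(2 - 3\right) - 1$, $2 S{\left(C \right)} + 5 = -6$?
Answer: $457$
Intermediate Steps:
$S{\left(C \right)} = - \frac{11}{2}$ ($S{\left(C \right)} = - \frac{5}{2} + \frac{1}{2} \left(-6\right) = - \frac{5}{2} - 3 = - \frac{11}{2}$)
$W = -2$ ($W = -1 - 1 = -2$)
$o = - \frac{25}{2}$ ($o = -7 - \frac{11}{2} = - \frac{25}{2} \approx -12.5$)
$c{\left(l,O \right)} = -8$ ($c{\left(l,O \right)} = 4 \left(-2\right) = -8$)
$v = -18$ ($v = - 3 \left(-2 - -8\right) = - 3 \left(-2 + 8\right) = \left(-3\right) 6 = -18$)
$- 38 o + v = \left(-38\right) \left(- \frac{25}{2}\right) - 18 = 475 - 18 = 457$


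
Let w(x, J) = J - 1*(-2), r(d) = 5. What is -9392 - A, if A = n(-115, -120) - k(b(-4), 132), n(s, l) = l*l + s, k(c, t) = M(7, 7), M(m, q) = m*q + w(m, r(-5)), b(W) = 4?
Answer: -23621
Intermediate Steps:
w(x, J) = 2 + J (w(x, J) = J + 2 = 2 + J)
M(m, q) = 7 + m*q (M(m, q) = m*q + (2 + 5) = m*q + 7 = 7 + m*q)
k(c, t) = 56 (k(c, t) = 7 + 7*7 = 7 + 49 = 56)
n(s, l) = s + l² (n(s, l) = l² + s = s + l²)
A = 14229 (A = (-115 + (-120)²) - 1*56 = (-115 + 14400) - 56 = 14285 - 56 = 14229)
-9392 - A = -9392 - 1*14229 = -9392 - 14229 = -23621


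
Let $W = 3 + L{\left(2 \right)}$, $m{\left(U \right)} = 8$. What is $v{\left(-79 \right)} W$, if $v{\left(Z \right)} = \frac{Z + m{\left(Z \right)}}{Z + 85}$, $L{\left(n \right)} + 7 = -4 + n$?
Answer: $71$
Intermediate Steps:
$L{\left(n \right)} = -11 + n$ ($L{\left(n \right)} = -7 + \left(-4 + n\right) = -11 + n$)
$v{\left(Z \right)} = \frac{8 + Z}{85 + Z}$ ($v{\left(Z \right)} = \frac{Z + 8}{Z + 85} = \frac{8 + Z}{85 + Z}$)
$W = -6$ ($W = 3 + \left(-11 + 2\right) = 3 - 9 = -6$)
$v{\left(-79 \right)} W = \frac{8 - 79}{85 - 79} \left(-6\right) = \frac{1}{6} \left(-71\right) \left(-6\right) = \left(- \frac{71}{6}\right) \left(-6\right) = 71$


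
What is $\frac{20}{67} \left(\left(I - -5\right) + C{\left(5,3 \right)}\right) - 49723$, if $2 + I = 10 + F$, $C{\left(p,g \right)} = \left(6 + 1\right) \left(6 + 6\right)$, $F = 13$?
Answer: $- \frac{3329241}{67} \approx -49690.0$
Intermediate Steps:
$C{\left(p,g \right)} = 84$ ($C{\left(p,g \right)} = 7 \cdot 12 = 84$)
$I = 21$ ($I = -2 + \left(10 + 13\right) = -2 + 23 = 21$)
$\frac{20}{67} \left(\left(I - -5\right) + C{\left(5,3 \right)}\right) - 49723 = \frac{20}{67} \left(\left(21 - -5\right) + 84\right) - 49723 = 20 \cdot \frac{1}{67} \left(\left(21 + 5\right) + 84\right) - 49723 = \frac{20 \left(26 + 84\right)}{67} - 49723 = \frac{20}{67} \cdot 110 - 49723 = \frac{2200}{67} - 49723 = - \frac{3329241}{67}$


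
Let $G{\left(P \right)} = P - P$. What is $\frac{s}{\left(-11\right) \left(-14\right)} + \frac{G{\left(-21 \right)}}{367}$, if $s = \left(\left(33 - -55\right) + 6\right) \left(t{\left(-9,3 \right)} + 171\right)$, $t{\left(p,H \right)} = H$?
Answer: $\frac{8178}{77} \approx 106.21$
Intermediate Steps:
$G{\left(P \right)} = 0$
$s = 16356$ ($s = \left(\left(33 - -55\right) + 6\right) \left(3 + 171\right) = \left(\left(33 + 55\right) + 6\right) 174 = \left(88 + 6\right) 174 = 94 \cdot 174 = 16356$)
$\frac{s}{\left(-11\right) \left(-14\right)} + \frac{G{\left(-21 \right)}}{367} = \frac{16356}{\left(-11\right) \left(-14\right)} + \frac{0}{367} = \frac{16356}{154} + 0 \cdot \frac{1}{367} = 16356 \cdot \frac{1}{154} + 0 = \frac{8178}{77} + 0 = \frac{8178}{77}$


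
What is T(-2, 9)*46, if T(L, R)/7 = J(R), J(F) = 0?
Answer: 0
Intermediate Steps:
T(L, R) = 0 (T(L, R) = 7*0 = 0)
T(-2, 9)*46 = 0*46 = 0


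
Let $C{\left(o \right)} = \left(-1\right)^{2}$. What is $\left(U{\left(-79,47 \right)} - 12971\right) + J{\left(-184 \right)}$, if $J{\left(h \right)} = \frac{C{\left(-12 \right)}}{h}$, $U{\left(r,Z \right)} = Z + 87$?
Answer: $- \frac{2362009}{184} \approx -12837.0$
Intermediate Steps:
$C{\left(o \right)} = 1$
$U{\left(r,Z \right)} = 87 + Z$
$J{\left(h \right)} = \frac{1}{h}$ ($J{\left(h \right)} = 1 \frac{1}{h} = \frac{1}{h}$)
$\left(U{\left(-79,47 \right)} - 12971\right) + J{\left(-184 \right)} = \left(\left(87 + 47\right) - 12971\right) + \frac{1}{-184} = \left(134 - 12971\right) - \frac{1}{184} = -12837 - \frac{1}{184} = - \frac{2362009}{184}$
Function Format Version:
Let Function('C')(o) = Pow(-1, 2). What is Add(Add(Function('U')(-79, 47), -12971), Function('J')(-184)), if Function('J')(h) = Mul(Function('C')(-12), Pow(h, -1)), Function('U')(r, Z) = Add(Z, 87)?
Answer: Rational(-2362009, 184) ≈ -12837.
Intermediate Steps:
Function('C')(o) = 1
Function('U')(r, Z) = Add(87, Z)
Function('J')(h) = Pow(h, -1) (Function('J')(h) = Mul(1, Pow(h, -1)) = Pow(h, -1))
Add(Add(Function('U')(-79, 47), -12971), Function('J')(-184)) = Add(Add(Add(87, 47), -12971), Pow(-184, -1)) = Add(Add(134, -12971), Rational(-1, 184)) = Add(-12837, Rational(-1, 184)) = Rational(-2362009, 184)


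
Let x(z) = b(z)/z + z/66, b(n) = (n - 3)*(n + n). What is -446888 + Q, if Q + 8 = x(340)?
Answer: -14725156/33 ≈ -4.4622e+5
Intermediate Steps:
b(n) = 2*n*(-3 + n) (b(n) = (-3 + n)*(2*n) = 2*n*(-3 + n))
x(z) = -6 + 133*z/66 (x(z) = (2*z*(-3 + z))/z + z/66 = (-6 + 2*z) + z*(1/66) = (-6 + 2*z) + z/66 = -6 + 133*z/66)
Q = 22148/33 (Q = -8 + (-6 + (133/66)*340) = -8 + (-6 + 22610/33) = -8 + 22412/33 = 22148/33 ≈ 671.15)
-446888 + Q = -446888 + 22148/33 = -14725156/33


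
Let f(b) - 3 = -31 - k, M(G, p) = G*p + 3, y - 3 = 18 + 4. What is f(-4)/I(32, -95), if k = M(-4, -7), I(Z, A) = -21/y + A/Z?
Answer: 47200/3047 ≈ 15.491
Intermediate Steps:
y = 25 (y = 3 + (18 + 4) = 3 + 22 = 25)
I(Z, A) = -21/25 + A/Z
M(G, p) = 3 + G*p
k = 31 (k = 3 - 4*(-7) = 3 + 28 = 31)
f(b) = -59 (f(b) = 3 + (-31 - 1*31) = 3 + (-31 - 31) = 3 - 62 = -59)
f(-4)/I(32, -95) = -59/(-21/25 - 95/32) = -59/(-3047/800) = -59*(-800/3047) = 47200/3047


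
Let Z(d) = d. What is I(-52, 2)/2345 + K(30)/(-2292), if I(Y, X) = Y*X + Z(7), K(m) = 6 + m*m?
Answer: -391149/895790 ≈ -0.43665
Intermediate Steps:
K(m) = 6 + m**2
I(Y, X) = 7 + X*Y (I(Y, X) = Y*X + 7 = X*Y + 7 = 7 + X*Y)
I(-52, 2)/2345 + K(30)/(-2292) = (7 + 2*(-52))/2345 + (6 + 30**2)/(-2292) = (7 - 104)*(1/2345) + (6 + 900)*(-1/2292) = -97*1/2345 + 906*(-1/2292) = -97/2345 - 151/382 = -391149/895790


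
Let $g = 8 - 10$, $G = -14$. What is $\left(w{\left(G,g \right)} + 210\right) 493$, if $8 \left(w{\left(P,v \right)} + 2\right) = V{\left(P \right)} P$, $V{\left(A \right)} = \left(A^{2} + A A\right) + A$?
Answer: $- \frac{447151}{2} \approx -2.2358 \cdot 10^{5}$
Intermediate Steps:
$g = -2$
$V{\left(A \right)} = A + 2 A^{2}$ ($V{\left(A \right)} = \left(A^{2} + A^{2}\right) + A = 2 A^{2} + A = A + 2 A^{2}$)
$w{\left(P,v \right)} = -2 + \frac{P^{2} \left(1 + 2 P\right)}{8}$ ($w{\left(P,v \right)} = -2 + \frac{P \left(1 + 2 P\right) P}{8} = -2 + \frac{P^{2} \left(1 + 2 P\right)}{8}$)
$\left(w{\left(G,g \right)} + 210\right) 493 = \left(\left(-2 + \frac{\left(-14\right)^{2} \left(1 + 2 \left(-14\right)\right)}{8}\right) + 210\right) 493 = \left(\left(-2 + \frac{1}{8} \cdot 196 \left(1 - 28\right)\right) + 210\right) 493 = \left(\left(-2 + \frac{1}{8} \cdot 196 \left(-27\right)\right) + 210\right) 493 = \left(\left(-2 - \frac{1323}{2}\right) + 210\right) 493 = \left(- \frac{1327}{2} + 210\right) 493 = \left(- \frac{907}{2}\right) 493 = - \frac{447151}{2}$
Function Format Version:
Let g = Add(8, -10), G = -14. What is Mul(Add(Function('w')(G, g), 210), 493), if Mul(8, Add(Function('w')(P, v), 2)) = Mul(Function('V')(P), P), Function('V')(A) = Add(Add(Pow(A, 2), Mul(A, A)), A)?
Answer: Rational(-447151, 2) ≈ -2.2358e+5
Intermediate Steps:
g = -2
Function('V')(A) = Add(A, Mul(2, Pow(A, 2))) (Function('V')(A) = Add(Add(Pow(A, 2), Pow(A, 2)), A) = Add(Mul(2, Pow(A, 2)), A) = Add(A, Mul(2, Pow(A, 2))))
Function('w')(P, v) = Add(-2, Mul(Rational(1, 8), Pow(P, 2), Add(1, Mul(2, P)))) (Function('w')(P, v) = Add(-2, Mul(Rational(1, 8), Mul(Mul(P, Add(1, Mul(2, P))), P))) = Add(-2, Mul(Rational(1, 8), Mul(Pow(P, 2), Add(1, Mul(2, P))))) = Add(-2, Mul(Rational(1, 8), Pow(P, 2), Add(1, Mul(2, P)))))
Mul(Add(Function('w')(G, g), 210), 493) = Mul(Add(Add(-2, Mul(Rational(1, 8), Pow(-14, 2), Add(1, Mul(2, -14)))), 210), 493) = Mul(Add(Add(-2, Mul(Rational(1, 8), 196, Add(1, -28))), 210), 493) = Mul(Add(Add(-2, Mul(Rational(1, 8), 196, -27)), 210), 493) = Mul(Add(Add(-2, Rational(-1323, 2)), 210), 493) = Mul(Add(Rational(-1327, 2), 210), 493) = Mul(Rational(-907, 2), 493) = Rational(-447151, 2)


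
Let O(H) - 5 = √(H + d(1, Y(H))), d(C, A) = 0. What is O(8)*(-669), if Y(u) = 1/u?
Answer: -3345 - 1338*√2 ≈ -5237.2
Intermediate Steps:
O(H) = 5 + √H (O(H) = 5 + √(H + 0) = 5 + √H)
O(8)*(-669) = (5 + √8)*(-669) = (5 + 2*√2)*(-669) = -3345 - 1338*√2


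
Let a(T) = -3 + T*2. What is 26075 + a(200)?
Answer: 26472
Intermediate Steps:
a(T) = -3 + 2*T
26075 + a(200) = 26075 + (-3 + 2*200) = 26075 + (-3 + 400) = 26075 + 397 = 26472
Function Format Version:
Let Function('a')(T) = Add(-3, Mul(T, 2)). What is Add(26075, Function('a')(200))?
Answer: 26472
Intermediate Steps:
Function('a')(T) = Add(-3, Mul(2, T))
Add(26075, Function('a')(200)) = Add(26075, Add(-3, Mul(2, 200))) = Add(26075, Add(-3, 400)) = Add(26075, 397) = 26472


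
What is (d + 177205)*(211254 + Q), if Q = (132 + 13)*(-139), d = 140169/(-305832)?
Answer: 3452191930266903/101944 ≈ 3.3864e+10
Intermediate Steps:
d = -46723/101944 (d = 140169*(-1/305832) = -46723/101944 ≈ -0.45832)
Q = -20155 (Q = 145*(-139) = -20155)
(d + 177205)*(211254 + Q) = (-46723/101944 + 177205)*(211254 - 20155) = (18064939797/101944)*191099 = 3452191930266903/101944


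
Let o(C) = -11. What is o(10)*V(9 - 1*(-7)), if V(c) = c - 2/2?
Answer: -165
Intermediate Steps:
V(c) = -1 + c (V(c) = c + (½)*(-2) = c - 1 = -1 + c)
o(10)*V(9 - 1*(-7)) = -11*(-1 + (9 - 1*(-7))) = -11*(-1 + (9 + 7)) = -11*(-1 + 16) = -11*15 = -165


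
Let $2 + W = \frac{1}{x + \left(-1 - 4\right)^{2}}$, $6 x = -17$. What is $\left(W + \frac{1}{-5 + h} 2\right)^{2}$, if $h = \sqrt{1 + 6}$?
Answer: $\frac{9153848}{1432809} + \frac{6010 \sqrt{7}}{10773} \approx 7.8647$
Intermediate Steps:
$x = - \frac{17}{6}$ ($x = \frac{1}{6} \left(-17\right) = - \frac{17}{6} \approx -2.8333$)
$h = \sqrt{7} \approx 2.6458$
$W = - \frac{260}{133}$ ($W = -2 + \frac{1}{- \frac{17}{6} + \left(-1 - 4\right)^{2}} = -2 + \frac{1}{- \frac{17}{6} + \left(-5\right)^{2}} = -2 + \frac{1}{- \frac{17}{6} + 25} = -2 + \frac{1}{\frac{133}{6}} = -2 + \frac{6}{133} = - \frac{260}{133} \approx -1.9549$)
$\left(W + \frac{1}{-5 + h} 2\right)^{2} = \left(- \frac{260}{133} + \frac{1}{-5 + \sqrt{7}} \cdot 2\right)^{2} = \left(- \frac{260}{133} + \frac{2}{-5 + \sqrt{7}}\right)^{2}$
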